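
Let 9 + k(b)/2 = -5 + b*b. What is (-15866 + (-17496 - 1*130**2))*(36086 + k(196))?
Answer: -5674077180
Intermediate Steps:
k(b) = -28 + 2*b**2 (k(b) = -18 + 2*(-5 + b*b) = -18 + 2*(-5 + b**2) = -18 + (-10 + 2*b**2) = -28 + 2*b**2)
(-15866 + (-17496 - 1*130**2))*(36086 + k(196)) = (-15866 + (-17496 - 1*130**2))*(36086 + (-28 + 2*196**2)) = (-15866 + (-17496 - 1*16900))*(36086 + (-28 + 2*38416)) = (-15866 + (-17496 - 16900))*(36086 + (-28 + 76832)) = (-15866 - 34396)*(36086 + 76804) = -50262*112890 = -5674077180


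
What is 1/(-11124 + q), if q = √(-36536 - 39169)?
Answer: -36/400709 - 7*I*√1545/123819081 ≈ -8.9841e-5 - 2.2222e-6*I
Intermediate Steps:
q = 7*I*√1545 (q = √(-75705) = 7*I*√1545 ≈ 275.15*I)
1/(-11124 + q) = 1/(-11124 + 7*I*√1545)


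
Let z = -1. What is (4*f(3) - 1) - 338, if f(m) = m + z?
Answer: -331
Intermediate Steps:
f(m) = -1 + m (f(m) = m - 1 = -1 + m)
(4*f(3) - 1) - 338 = (4*(-1 + 3) - 1) - 338 = (4*2 - 1) - 338 = (8 - 1) - 338 = 7 - 338 = -331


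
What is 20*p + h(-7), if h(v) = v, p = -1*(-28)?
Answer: 553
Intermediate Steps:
p = 28
20*p + h(-7) = 20*28 - 7 = 560 - 7 = 553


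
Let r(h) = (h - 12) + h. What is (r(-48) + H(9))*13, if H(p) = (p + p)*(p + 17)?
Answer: 4680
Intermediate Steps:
r(h) = -12 + 2*h (r(h) = (-12 + h) + h = -12 + 2*h)
H(p) = 2*p*(17 + p) (H(p) = (2*p)*(17 + p) = 2*p*(17 + p))
(r(-48) + H(9))*13 = ((-12 + 2*(-48)) + 2*9*(17 + 9))*13 = ((-12 - 96) + 2*9*26)*13 = (-108 + 468)*13 = 360*13 = 4680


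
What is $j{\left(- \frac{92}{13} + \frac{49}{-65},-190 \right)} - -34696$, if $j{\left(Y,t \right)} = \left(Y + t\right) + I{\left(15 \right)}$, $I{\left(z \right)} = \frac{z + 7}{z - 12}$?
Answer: $\frac{6728573}{195} \approx 34506.0$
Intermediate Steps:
$I{\left(z \right)} = \frac{7 + z}{-12 + z}$
$j{\left(Y,t \right)} = \frac{22}{3} + Y + t$ ($j{\left(Y,t \right)} = \left(Y + t\right) + \frac{7 + 15}{-12 + 15} = \left(Y + t\right) + \frac{1}{3} \cdot 22 = \left(Y + t\right) + \frac{22}{3} = \frac{22}{3} + Y + t$)
$j{\left(- \frac{92}{13} + \frac{49}{-65},-190 \right)} - -34696 = \left(\frac{22}{3} + \left(- \frac{92}{13} + \frac{49}{-65}\right) - 190\right) - -34696 = \left(\frac{22}{3} + \left(\left(-92\right) \frac{1}{13} + 49 \left(- \frac{1}{65}\right)\right) - 190\right) + 34696 = \left(\frac{22}{3} - \frac{509}{65} - 190\right) + 34696 = - \frac{37147}{195} + 34696 = \frac{6728573}{195}$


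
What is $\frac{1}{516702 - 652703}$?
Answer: $- \frac{1}{136001} \approx -7.3529 \cdot 10^{-6}$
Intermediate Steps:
$\frac{1}{516702 - 652703} = \frac{1}{-136001} = - \frac{1}{136001}$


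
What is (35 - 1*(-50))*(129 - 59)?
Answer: 5950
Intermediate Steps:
(35 - 1*(-50))*(129 - 59) = (35 + 50)*70 = 85*70 = 5950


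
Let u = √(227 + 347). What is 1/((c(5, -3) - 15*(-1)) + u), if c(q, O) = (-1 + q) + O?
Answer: -8/159 + √574/318 ≈ 0.025026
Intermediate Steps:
c(q, O) = -1 + O + q
u = √574 ≈ 23.958
1/((c(5, -3) - 15*(-1)) + u) = 1/(((-1 - 3 + 5) - 15*(-1)) + √574) = 1/((1 + 15) + √574) = 1/(16 + √574)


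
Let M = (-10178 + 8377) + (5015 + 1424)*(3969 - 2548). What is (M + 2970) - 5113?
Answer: 9145875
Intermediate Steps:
M = 9148018 (M = -1801 + 6439*1421 = -1801 + 9149819 = 9148018)
(M + 2970) - 5113 = (9148018 + 2970) - 5113 = 9150988 - 5113 = 9145875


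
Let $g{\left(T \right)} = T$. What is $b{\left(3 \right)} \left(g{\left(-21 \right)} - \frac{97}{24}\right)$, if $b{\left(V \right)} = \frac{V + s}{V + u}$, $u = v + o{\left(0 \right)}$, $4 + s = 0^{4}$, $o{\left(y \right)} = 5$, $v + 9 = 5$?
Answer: $\frac{601}{96} \approx 6.2604$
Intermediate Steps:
$v = -4$ ($v = -9 + 5 = -4$)
$s = -4$ ($s = -4 + 0^{4} = -4 + 0 = -4$)
$u = 1$ ($u = -4 + 5 = 1$)
$b{\left(V \right)} = \frac{-4 + V}{1 + V}$ ($b{\left(V \right)} = \frac{V - 4}{V + 1} = \frac{-4 + V}{1 + V}$)
$b{\left(3 \right)} \left(g{\left(-21 \right)} - \frac{97}{24}\right) = \frac{-4 + 3}{1 + 3} \left(-21 - \frac{97}{24}\right) = \frac{1}{4} \left(-1\right) \left(-21 - \frac{97}{24}\right) = \left(- \frac{1}{4}\right) \left(- \frac{601}{24}\right) = \frac{601}{96}$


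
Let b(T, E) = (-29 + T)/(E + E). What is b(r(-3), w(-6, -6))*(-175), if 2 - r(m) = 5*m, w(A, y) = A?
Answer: -175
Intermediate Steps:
r(m) = 2 - 5*m
b(T, E) = (-29 + T)/(2*E) (b(T, E) = (-29 + T)/((2*E)) = (-29 + T)*(1/(2*E)) = (-29 + T)/(2*E))
b(r(-3), w(-6, -6))*(-175) = ((½)*(-29 + (2 - 5*(-3)))/(-6))*(-175) = ((½)*(-⅙)*(-29 + (2 + 15)))*(-175) = ((½)*(-⅙)*(-29 + 17))*(-175) = ((½)*(-⅙)*(-12))*(-175) = 1*(-175) = -175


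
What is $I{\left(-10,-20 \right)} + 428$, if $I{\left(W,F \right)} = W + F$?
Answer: $398$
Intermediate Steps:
$I{\left(W,F \right)} = F + W$
$I{\left(-10,-20 \right)} + 428 = \left(-20 - 10\right) + 428 = -30 + 428 = 398$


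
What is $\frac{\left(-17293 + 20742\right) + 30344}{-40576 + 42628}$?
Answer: $\frac{33793}{2052} \approx 16.468$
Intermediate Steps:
$\frac{\left(-17293 + 20742\right) + 30344}{-40576 + 42628} = \frac{3449 + 30344}{2052} = 33793 \cdot \frac{1}{2052} = \frac{33793}{2052}$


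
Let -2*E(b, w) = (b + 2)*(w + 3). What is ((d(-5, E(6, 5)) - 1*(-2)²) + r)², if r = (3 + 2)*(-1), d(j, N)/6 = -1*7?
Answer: 2601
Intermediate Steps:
E(b, w) = -(2 + b)*(3 + w)/2 (E(b, w) = -(b + 2)*(w + 3)/2 = -(2 + b)*(3 + w)/2)
d(j, N) = -42 (d(j, N) = 6*(-1*7) = 6*(-7) = -42)
r = -5 (r = 5*(-1) = -5)
((d(-5, E(6, 5)) - 1*(-2)²) + r)² = ((-42 - 1*(-2)²) - 5)² = ((-42 - 1*4) - 5)² = ((-42 - 4) - 5)² = (-46 - 5)² = (-51)² = 2601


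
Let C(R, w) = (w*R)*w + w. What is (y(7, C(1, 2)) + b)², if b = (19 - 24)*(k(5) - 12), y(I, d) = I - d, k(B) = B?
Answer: 1296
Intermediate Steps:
C(R, w) = w + R*w² (C(R, w) = (R*w)*w + w = R*w² + w = w + R*w²)
b = 35 (b = (19 - 24)*(5 - 12) = -5*(-7) = 35)
(y(7, C(1, 2)) + b)² = ((7 - 2*(1 + 1*2)) + 35)² = ((7 - 2*(1 + 2)) + 35)² = ((7 - 2*3) + 35)² = ((7 - 1*6) + 35)² = ((7 - 6) + 35)² = (1 + 35)² = 36² = 1296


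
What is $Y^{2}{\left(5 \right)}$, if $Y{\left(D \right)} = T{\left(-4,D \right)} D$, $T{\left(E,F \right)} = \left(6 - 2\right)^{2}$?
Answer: $6400$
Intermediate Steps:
$T{\left(E,F \right)} = 16$ ($T{\left(E,F \right)} = 4^{2} = 16$)
$Y{\left(D \right)} = 16 D$
$Y^{2}{\left(5 \right)} = \left(16 \cdot 5\right)^{2} = 80^{2} = 6400$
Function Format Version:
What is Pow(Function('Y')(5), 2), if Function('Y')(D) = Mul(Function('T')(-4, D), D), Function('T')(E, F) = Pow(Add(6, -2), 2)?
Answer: 6400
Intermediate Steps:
Function('T')(E, F) = 16 (Function('T')(E, F) = Pow(4, 2) = 16)
Function('Y')(D) = Mul(16, D)
Pow(Function('Y')(5), 2) = Pow(Mul(16, 5), 2) = Pow(80, 2) = 6400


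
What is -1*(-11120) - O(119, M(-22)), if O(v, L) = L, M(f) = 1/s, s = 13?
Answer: 144559/13 ≈ 11120.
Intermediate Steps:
M(f) = 1/13
-1*(-11120) - O(119, M(-22)) = -1*(-11120) - 1*1/13 = 11120 - 1/13 = 144559/13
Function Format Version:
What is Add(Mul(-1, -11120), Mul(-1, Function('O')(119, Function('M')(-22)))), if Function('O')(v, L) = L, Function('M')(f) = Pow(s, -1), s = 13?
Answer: Rational(144559, 13) ≈ 11120.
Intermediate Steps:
Function('M')(f) = Rational(1, 13) (Function('M')(f) = Pow(13, -1) = Rational(1, 13))
Add(Mul(-1, -11120), Mul(-1, Function('O')(119, Function('M')(-22)))) = Add(Mul(-1, -11120), Mul(-1, Rational(1, 13))) = Add(11120, Rational(-1, 13)) = Rational(144559, 13)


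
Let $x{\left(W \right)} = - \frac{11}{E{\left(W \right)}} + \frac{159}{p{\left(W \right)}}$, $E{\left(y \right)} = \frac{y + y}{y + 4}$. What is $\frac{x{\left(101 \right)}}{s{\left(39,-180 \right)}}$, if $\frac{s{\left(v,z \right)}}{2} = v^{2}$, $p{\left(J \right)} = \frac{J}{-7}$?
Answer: $- \frac{1127}{204828} \approx -0.0055022$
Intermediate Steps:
$p{\left(J \right)} = - \frac{J}{7}$ ($p{\left(J \right)} = J \left(- \frac{1}{7}\right) = - \frac{J}{7}$)
$E{\left(y \right)} = \frac{2 y}{4 + y}$
$s{\left(v,z \right)} = 2 v^{2}$
$x{\left(W \right)} = - \frac{1113}{W} - \frac{11 \left(4 + W\right)}{2 W}$ ($x{\left(W \right)} = - \frac{11}{2 W \frac{1}{4 + W}} + \frac{159}{\left(- \frac{1}{7}\right) W} = - 11 \frac{4 + W}{2 W} + 159 \left(- \frac{7}{W}\right) = - \frac{11 \left(4 + W\right)}{2 W} - \frac{1113}{W} = - \frac{1113}{W} - \frac{11 \left(4 + W\right)}{2 W}$)
$\frac{x{\left(101 \right)}}{s{\left(39,-180 \right)}} = \frac{- \frac{11}{2} - \frac{1135}{101}}{2 \cdot 39^{2}} = \frac{- \frac{11}{2} - \frac{1135}{101}}{2 \cdot 1521} = \frac{- \frac{11}{2} - \frac{1135}{101}}{3042} = \left(- \frac{3381}{202}\right) \frac{1}{3042} = - \frac{1127}{204828}$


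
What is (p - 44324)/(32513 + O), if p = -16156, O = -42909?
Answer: 15120/2599 ≈ 5.8176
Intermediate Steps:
(p - 44324)/(32513 + O) = (-16156 - 44324)/(32513 - 42909) = -60480/(-10396) = -60480*(-1/10396) = 15120/2599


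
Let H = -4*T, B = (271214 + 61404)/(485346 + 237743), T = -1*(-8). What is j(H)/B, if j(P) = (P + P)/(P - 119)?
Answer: 23138848/25112659 ≈ 0.92140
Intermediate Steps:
T = 8
B = 332618/723089 ≈ 0.46000
H = -32 (H = -4*8 = -32)
j(P) = 2*P/(-119 + P) (j(P) = (2*P)/(-119 + P) = 2*P/(-119 + P))
j(H)/B = (2*(-32)/(-119 - 32))/(332618/723089) = (2*(-32)/(-151))*(723089/332618) = (2*(-32)*(-1/151))*(723089/332618) = (64/151)*(723089/332618) = 23138848/25112659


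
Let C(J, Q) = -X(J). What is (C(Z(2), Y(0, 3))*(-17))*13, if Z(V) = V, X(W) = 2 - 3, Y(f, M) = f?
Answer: -221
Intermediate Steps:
X(W) = -1
C(J, Q) = 1 (C(J, Q) = -1*(-1) = 1)
(C(Z(2), Y(0, 3))*(-17))*13 = (1*(-17))*13 = -17*13 = -221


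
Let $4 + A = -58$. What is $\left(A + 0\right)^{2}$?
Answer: $3844$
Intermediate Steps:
$A = -62$ ($A = -4 - 58 = -62$)
$\left(A + 0\right)^{2} = \left(-62 + 0\right)^{2} = \left(-62\right)^{2} = 3844$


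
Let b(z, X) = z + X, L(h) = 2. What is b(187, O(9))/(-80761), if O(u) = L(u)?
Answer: -189/80761 ≈ -0.0023402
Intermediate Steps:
O(u) = 2
b(z, X) = X + z
b(187, O(9))/(-80761) = (2 + 187)/(-80761) = 189*(-1/80761) = -189/80761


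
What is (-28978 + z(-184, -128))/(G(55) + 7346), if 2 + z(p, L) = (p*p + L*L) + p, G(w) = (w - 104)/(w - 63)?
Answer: 15328/5347 ≈ 2.8667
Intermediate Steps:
G(w) = (-104 + w)/(-63 + w)
z(p, L) = -2 + p + L**2 + p**2 (z(p, L) = -2 + ((p*p + L*L) + p) = -2 + ((p**2 + L**2) + p) = -2 + ((L**2 + p**2) + p) = -2 + (p + L**2 + p**2) = -2 + p + L**2 + p**2)
(-28978 + z(-184, -128))/(G(55) + 7346) = (-28978 + (-2 - 184 + (-128)**2 + (-184)**2))/((-104 + 55)/(-63 + 55) + 7346) = (-28978 + (-2 - 184 + 16384 + 33856))/(-49/(-8) + 7346) = (-28978 + 50054)/(-1/8*(-49) + 7346) = 21076/(49/8 + 7346) = 21076/(58817/8) = 21076*(8/58817) = 15328/5347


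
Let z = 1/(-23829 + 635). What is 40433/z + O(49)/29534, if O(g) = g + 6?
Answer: -27697073861013/29534 ≈ -9.3780e+8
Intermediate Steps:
z = -1/23194 (z = 1/(-23194) = -1/23194 ≈ -4.3115e-5)
O(g) = 6 + g
40433/z + O(49)/29534 = 40433/(-1/23194) + (6 + 49)/29534 = 40433*(-23194) + 55*(1/29534) = -937803002 + 55/29534 = -27697073861013/29534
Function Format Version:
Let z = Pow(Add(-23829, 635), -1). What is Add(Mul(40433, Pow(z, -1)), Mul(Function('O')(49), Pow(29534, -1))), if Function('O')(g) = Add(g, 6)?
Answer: Rational(-27697073861013, 29534) ≈ -9.3780e+8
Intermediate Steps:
z = Rational(-1, 23194) (z = Pow(-23194, -1) = Rational(-1, 23194) ≈ -4.3115e-5)
Function('O')(g) = Add(6, g)
Add(Mul(40433, Pow(z, -1)), Mul(Function('O')(49), Pow(29534, -1))) = Add(Mul(40433, Pow(Rational(-1, 23194), -1)), Mul(Add(6, 49), Pow(29534, -1))) = Add(Mul(40433, -23194), Mul(55, Rational(1, 29534))) = Add(-937803002, Rational(55, 29534)) = Rational(-27697073861013, 29534)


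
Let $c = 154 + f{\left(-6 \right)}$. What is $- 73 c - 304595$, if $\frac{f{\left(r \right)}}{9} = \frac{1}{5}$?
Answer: $- \frac{1579842}{5} \approx -3.1597 \cdot 10^{5}$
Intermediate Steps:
$f{\left(r \right)} = \frac{9}{5}$
$c = \frac{779}{5}$ ($c = 154 + \frac{9}{5} = \frac{779}{5} \approx 155.8$)
$- 73 c - 304595 = \left(-73\right) \frac{779}{5} - 304595 = - \frac{56867}{5} - 304595 = - \frac{1579842}{5}$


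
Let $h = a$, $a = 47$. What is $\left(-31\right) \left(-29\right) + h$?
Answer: $946$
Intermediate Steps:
$h = 47$
$\left(-31\right) \left(-29\right) + h = \left(-31\right) \left(-29\right) + 47 = 899 + 47 = 946$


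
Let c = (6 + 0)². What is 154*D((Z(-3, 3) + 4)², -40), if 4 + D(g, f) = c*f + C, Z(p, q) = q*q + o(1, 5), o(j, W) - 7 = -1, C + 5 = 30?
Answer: -218526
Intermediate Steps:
C = 25 (C = -5 + 30 = 25)
o(j, W) = 6 (o(j, W) = 7 - 1 = 6)
Z(p, q) = 6 + q² (Z(p, q) = q*q + 6 = q² + 6 = 6 + q²)
c = 36 (c = 6² = 36)
D(g, f) = 21 + 36*f (D(g, f) = -4 + (36*f + 25) = -4 + (25 + 36*f) = 21 + 36*f)
154*D((Z(-3, 3) + 4)², -40) = 154*(21 + 36*(-40)) = 154*(21 - 1440) = 154*(-1419) = -218526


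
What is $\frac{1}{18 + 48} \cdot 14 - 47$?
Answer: $- \frac{1544}{33} \approx -46.788$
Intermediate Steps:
$\frac{1}{18 + 48} \cdot 14 - 47 = \frac{1}{66} \cdot 14 - 47 = \frac{7}{33} - 47 = - \frac{1544}{33}$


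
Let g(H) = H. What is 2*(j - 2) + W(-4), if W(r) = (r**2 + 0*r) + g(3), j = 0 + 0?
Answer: 15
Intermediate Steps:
j = 0
W(r) = 3 + r**2 (W(r) = (r**2 + 0*r) + 3 = (r**2 + 0) + 3 = r**2 + 3 = 3 + r**2)
2*(j - 2) + W(-4) = 2*(0 - 2) + (3 + (-4)**2) = 2*(-2) + (3 + 16) = -4 + 19 = 15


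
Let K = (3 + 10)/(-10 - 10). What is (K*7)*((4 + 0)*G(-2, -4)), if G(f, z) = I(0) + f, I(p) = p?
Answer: 182/5 ≈ 36.400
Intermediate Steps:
G(f, z) = f (G(f, z) = 0 + f = f)
K = -13/20 (K = 13/(-20) = 13*(-1/20) = -13/20 ≈ -0.65000)
(K*7)*((4 + 0)*G(-2, -4)) = (-13/20*7)*((4 + 0)*(-2)) = -91*(-2)/5 = -91/20*(-8) = 182/5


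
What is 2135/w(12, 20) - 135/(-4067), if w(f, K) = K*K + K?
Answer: 249707/48804 ≈ 5.1165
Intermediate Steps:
w(f, K) = K + K² (w(f, K) = K² + K = K + K²)
2135/w(12, 20) - 135/(-4067) = 2135/((20*(1 + 20))) - 135/(-4067) = 2135/((20*21)) - 135*(-1/4067) = 2135/420 + 135/4067 = 2135*(1/420) + 135/4067 = 61/12 + 135/4067 = 249707/48804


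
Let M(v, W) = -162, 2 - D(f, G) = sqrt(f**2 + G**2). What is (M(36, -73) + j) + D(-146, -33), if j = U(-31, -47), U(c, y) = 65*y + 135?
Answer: -3080 - sqrt(22405) ≈ -3229.7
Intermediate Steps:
D(f, G) = 2 - sqrt(G**2 + f**2) (D(f, G) = 2 - sqrt(f**2 + G**2) = 2 - sqrt(G**2 + f**2))
U(c, y) = 135 + 65*y
j = -2920 (j = 135 + 65*(-47) = 135 - 3055 = -2920)
(M(36, -73) + j) + D(-146, -33) = (-162 - 2920) + (2 - sqrt((-33)**2 + (-146)**2)) = -3082 + (2 - sqrt(1089 + 21316)) = -3082 + (2 - sqrt(22405)) = -3080 - sqrt(22405)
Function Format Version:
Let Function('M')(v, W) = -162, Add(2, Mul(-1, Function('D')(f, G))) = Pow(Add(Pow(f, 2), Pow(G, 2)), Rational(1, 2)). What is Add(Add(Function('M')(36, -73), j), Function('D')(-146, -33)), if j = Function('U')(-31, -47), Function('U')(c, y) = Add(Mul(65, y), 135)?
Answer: Add(-3080, Mul(-1, Pow(22405, Rational(1, 2)))) ≈ -3229.7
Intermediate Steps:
Function('D')(f, G) = Add(2, Mul(-1, Pow(Add(Pow(G, 2), Pow(f, 2)), Rational(1, 2)))) (Function('D')(f, G) = Add(2, Mul(-1, Pow(Add(Pow(f, 2), Pow(G, 2)), Rational(1, 2)))) = Add(2, Mul(-1, Pow(Add(Pow(G, 2), Pow(f, 2)), Rational(1, 2)))))
Function('U')(c, y) = Add(135, Mul(65, y))
j = -2920 (j = Add(135, Mul(65, -47)) = Add(135, -3055) = -2920)
Add(Add(Function('M')(36, -73), j), Function('D')(-146, -33)) = Add(Add(-162, -2920), Add(2, Mul(-1, Pow(Add(Pow(-33, 2), Pow(-146, 2)), Rational(1, 2))))) = Add(-3082, Add(2, Mul(-1, Pow(Add(1089, 21316), Rational(1, 2))))) = Add(-3082, Add(2, Mul(-1, Pow(22405, Rational(1, 2))))) = Add(-3080, Mul(-1, Pow(22405, Rational(1, 2))))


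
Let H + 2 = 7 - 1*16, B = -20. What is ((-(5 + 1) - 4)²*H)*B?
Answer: 22000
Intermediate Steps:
H = -11 (H = -2 + (7 - 1*16) = -2 + (7 - 16) = -2 - 9 = -11)
((-(5 + 1) - 4)²*H)*B = ((-(5 + 1) - 4)²*(-11))*(-20) = ((-1*6 - 4)²*(-11))*(-20) = ((-6 - 4)²*(-11))*(-20) = ((-10)²*(-11))*(-20) = (100*(-11))*(-20) = -1100*(-20) = 22000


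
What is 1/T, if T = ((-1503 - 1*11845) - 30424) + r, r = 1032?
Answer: -1/42740 ≈ -2.3397e-5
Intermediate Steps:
T = -42740 (T = ((-1503 - 1*11845) - 30424) + 1032 = ((-1503 - 11845) - 30424) + 1032 = (-13348 - 30424) + 1032 = -43772 + 1032 = -42740)
1/T = 1/(-42740) = -1/42740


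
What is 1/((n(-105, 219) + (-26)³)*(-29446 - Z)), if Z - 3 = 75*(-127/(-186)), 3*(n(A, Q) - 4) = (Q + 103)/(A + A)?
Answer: 930/482105268973 ≈ 1.9290e-9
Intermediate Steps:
n(A, Q) = 4 + (103 + Q)/(6*A) (n(A, Q) = 4 + ((Q + 103)/(A + A))/3 = 4 + ((103 + Q)/((2*A)))/3 = 4 + ((103 + Q)*(1/(2*A)))/3 = 4 + ((103 + Q)/(2*A))/3 = 4 + (103 + Q)/(6*A))
Z = 3361/62 (Z = 3 + 75*(-127/(-186)) = 3 + 75*(-127*(-1/186)) = 3 + 75*(127/186) = 3 + 3175/62 = 3361/62 ≈ 54.210)
1/((n(-105, 219) + (-26)³)*(-29446 - Z)) = 1/(((⅙)*(103 + 219 + 24*(-105))/(-105) + (-26)³)*(-29446 - 1*3361/62)) = 1/(((⅙)*(-1/105)*(103 + 219 - 2520) - 17576)*(-29446 - 3361/62)) = 1/(((⅙)*(-1/105)*(-2198) - 17576)*(-1829013/62)) = -62/1829013/(157/45 - 17576) = -62/1829013/(-790763/45) = -45/790763*(-62/1829013) = 930/482105268973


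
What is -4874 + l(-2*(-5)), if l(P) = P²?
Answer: -4774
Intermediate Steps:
-4874 + l(-2*(-5)) = -4874 + (-2*(-5))² = -4874 + 10² = -4874 + 100 = -4774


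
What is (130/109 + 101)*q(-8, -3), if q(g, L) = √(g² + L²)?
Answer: 11139*√73/109 ≈ 873.13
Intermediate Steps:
q(g, L) = √(L² + g²)
(130/109 + 101)*q(-8, -3) = (130/109 + 101)*√((-3)² + (-8)²) = (130*(1/109) + 101)*√(9 + 64) = (130/109 + 101)*√73 = 11139*√73/109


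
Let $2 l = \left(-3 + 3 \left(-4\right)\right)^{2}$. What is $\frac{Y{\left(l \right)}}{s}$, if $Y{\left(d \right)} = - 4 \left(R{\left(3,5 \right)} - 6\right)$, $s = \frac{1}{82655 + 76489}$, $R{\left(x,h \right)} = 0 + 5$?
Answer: $636576$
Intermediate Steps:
$R{\left(x,h \right)} = 5$
$s = \frac{1}{159144} \approx 6.2836 \cdot 10^{-6}$
$l = \frac{225}{2}$ ($l = \frac{\left(-3 + 3 \left(-4\right)\right)^{2}}{2} = \frac{\left(-3 - 12\right)^{2}}{2} = \frac{\left(-15\right)^{2}}{2} = \frac{1}{2} \cdot 225 = \frac{225}{2} \approx 112.5$)
$Y{\left(d \right)} = 4$ ($Y{\left(d \right)} = - 4 \left(5 - 6\right) = \left(-4\right) \left(-1\right) = 4$)
$\frac{Y{\left(l \right)}}{s} = 4 \frac{1}{\frac{1}{159144}} = 4 \cdot 159144 = 636576$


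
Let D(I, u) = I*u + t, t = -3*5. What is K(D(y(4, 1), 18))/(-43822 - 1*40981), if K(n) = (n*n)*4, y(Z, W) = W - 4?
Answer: -19044/84803 ≈ -0.22457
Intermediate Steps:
y(Z, W) = -4 + W
t = -15
D(I, u) = -15 + I*u (D(I, u) = I*u - 15 = -15 + I*u)
K(n) = 4*n**2 (K(n) = n**2*4 = 4*n**2)
K(D(y(4, 1), 18))/(-43822 - 1*40981) = (4*(-15 + (-4 + 1)*18)**2)/(-43822 - 1*40981) = (4*(-15 - 3*18)**2)/(-43822 - 40981) = (4*(-15 - 54)**2)/(-84803) = (4*(-69)**2)*(-1/84803) = (4*4761)*(-1/84803) = 19044*(-1/84803) = -19044/84803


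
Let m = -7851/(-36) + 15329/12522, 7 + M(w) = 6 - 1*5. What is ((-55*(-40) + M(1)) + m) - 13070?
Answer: -88962069/8348 ≈ -10657.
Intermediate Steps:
M(w) = -6 (M(w) = -7 + (6 - 1*5) = -7 + (6 - 5) = -7 + 1 = -6)
m = 1830779/8348 (m = -7851*(-1/36) + 15329*(1/12522) = 2617/12 + 15329/12522 = 1830779/8348 ≈ 219.31)
((-55*(-40) + M(1)) + m) - 13070 = ((-55*(-40) - 6) + 1830779/8348) - 13070 = ((2200 - 6) + 1830779/8348) - 13070 = (2194 + 1830779/8348) - 13070 = 20146291/8348 - 13070 = -88962069/8348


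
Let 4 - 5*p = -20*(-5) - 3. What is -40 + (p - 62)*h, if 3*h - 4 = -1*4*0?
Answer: -2212/15 ≈ -147.47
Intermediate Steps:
p = -93/5 (p = 4/5 - (-20*(-5) - 3)/5 = 4/5 - (-5*(-20) - 3)/5 = 4/5 - (100 - 3)/5 = 4/5 - 1/5*97 = 4/5 - 97/5 = -93/5 ≈ -18.600)
h = 4/3 (h = 4/3 + (-1*4*0)/3 = 4/3 + (-4*0)/3 = 4/3 + (1/3)*0 = 4/3 + 0 = 4/3 ≈ 1.3333)
-40 + (p - 62)*h = -40 + (-93/5 - 62)*(4/3) = -40 - 403/5*4/3 = -40 - 1612/15 = -2212/15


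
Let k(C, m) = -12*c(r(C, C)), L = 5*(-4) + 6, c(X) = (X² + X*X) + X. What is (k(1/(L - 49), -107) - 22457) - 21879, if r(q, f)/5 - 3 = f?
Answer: -65962208/1323 ≈ -49858.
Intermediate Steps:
r(q, f) = 15 + 5*f
c(X) = X + 2*X² (c(X) = (X² + X²) + X = 2*X² + X = X + 2*X²)
L = -14 (L = -20 + 6 = -14)
k(C, m) = -12*(15 + 5*C)*(31 + 10*C) (k(C, m) = -12*(15 + 5*C)*(1 + 2*(15 + 5*C)) = -12*(15 + 5*C)*(1 + (30 + 10*C)) = -12*(15 + 5*C)*(31 + 10*C))
(k(1/(L - 49), -107) - 22457) - 21879 = (-60*(3 + 1/(-14 - 49))*(31 + 10/(-14 - 49)) - 22457) - 21879 = (-60*(3 + 1/(-63))*(31 + 10/(-63)) - 22457) - 21879 = (-60*(3 - 1/63)*(31 + 10*(-1/63)) - 22457) - 21879 = (-60*188/63*(31 - 10/63) - 22457) - 21879 = (-60*188/63*1943/63 - 22457) - 21879 = (-7305680/1323 - 22457) - 21879 = -37016291/1323 - 21879 = -65962208/1323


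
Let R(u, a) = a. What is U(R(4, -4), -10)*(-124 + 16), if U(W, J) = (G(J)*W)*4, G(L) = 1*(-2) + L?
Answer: -20736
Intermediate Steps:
G(L) = -2 + L
U(W, J) = 4*W*(-2 + J) (U(W, J) = ((-2 + J)*W)*4 = (W*(-2 + J))*4 = 4*W*(-2 + J))
U(R(4, -4), -10)*(-124 + 16) = (4*(-4)*(-2 - 10))*(-124 + 16) = (4*(-4)*(-12))*(-108) = 192*(-108) = -20736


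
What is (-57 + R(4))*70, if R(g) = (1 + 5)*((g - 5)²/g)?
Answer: -3885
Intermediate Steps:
R(g) = 6*(-5 + g)²/g (R(g) = 6*((-5 + g)²/g) = 6*(-5 + g)²/g)
(-57 + R(4))*70 = (-57 + 6*(-5 + 4)²/4)*70 = (-57 + 6*(¼)*(-1)²)*70 = (-57 + 6*(¼)*1)*70 = (-57 + 3/2)*70 = -111/2*70 = -3885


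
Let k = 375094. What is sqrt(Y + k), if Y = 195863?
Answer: sqrt(570957) ≈ 755.62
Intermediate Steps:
sqrt(Y + k) = sqrt(195863 + 375094) = sqrt(570957)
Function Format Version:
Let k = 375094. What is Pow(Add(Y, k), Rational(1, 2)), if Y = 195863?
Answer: Pow(570957, Rational(1, 2)) ≈ 755.62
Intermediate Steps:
Pow(Add(Y, k), Rational(1, 2)) = Pow(Add(195863, 375094), Rational(1, 2)) = Pow(570957, Rational(1, 2))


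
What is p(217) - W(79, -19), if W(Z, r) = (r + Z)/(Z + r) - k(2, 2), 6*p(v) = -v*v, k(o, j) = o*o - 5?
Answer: -47101/6 ≈ -7850.2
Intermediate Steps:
k(o, j) = -5 + o² (k(o, j) = o² - 5 = -5 + o²)
p(v) = -v²/6 (p(v) = (-v*v)/6 = (-v²)/6 = -v²/6)
W(Z, r) = 2 (W(Z, r) = (r + Z)/(Z + r) - (-5 + 2²) = (Z + r)/(Z + r) - (-5 + 4) = 1 - 1*(-1) = 1 + 1 = 2)
p(217) - W(79, -19) = -⅙*217² - 1*2 = -⅙*47089 - 2 = -47089/6 - 2 = -47101/6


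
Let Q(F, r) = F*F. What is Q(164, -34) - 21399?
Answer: 5497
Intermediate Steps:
Q(F, r) = F²
Q(164, -34) - 21399 = 164² - 21399 = 26896 - 21399 = 5497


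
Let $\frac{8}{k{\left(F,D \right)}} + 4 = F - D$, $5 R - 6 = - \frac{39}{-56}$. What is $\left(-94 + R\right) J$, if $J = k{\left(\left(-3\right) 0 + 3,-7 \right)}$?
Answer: $- \frac{5189}{42} \approx -123.55$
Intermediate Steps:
$R = \frac{75}{56}$ ($R = \frac{6}{5} + \frac{\left(-39\right) \frac{1}{-56}}{5} = \frac{6}{5} + \frac{\left(-39\right) \left(- \frac{1}{56}\right)}{5} = \frac{6}{5} + \frac{1}{5} \cdot \frac{39}{56} = \frac{6}{5} + \frac{39}{280} = \frac{75}{56} \approx 1.3393$)
$k{\left(F,D \right)} = \frac{8}{-4 + F - D}$ ($k{\left(F,D \right)} = \frac{8}{-4 - \left(D - F\right)} = \frac{8}{-4 + F - D}$)
$J = \frac{4}{3}$ ($J = - \frac{8}{4 - 7 - \left(\left(-3\right) 0 + 3\right)} = - \frac{8}{4 - 7 - \left(0 + 3\right)} = - \frac{8}{4 - 7 - 3} = - \frac{8}{-6} = \left(-8\right) \left(- \frac{1}{6}\right) = \frac{4}{3} \approx 1.3333$)
$\left(-94 + R\right) J = \left(-94 + \frac{75}{56}\right) \frac{4}{3} = \left(- \frac{5189}{56}\right) \frac{4}{3} = - \frac{5189}{42}$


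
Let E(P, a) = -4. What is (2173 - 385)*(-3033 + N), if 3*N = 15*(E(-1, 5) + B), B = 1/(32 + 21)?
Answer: -289305552/53 ≈ -5.4586e+6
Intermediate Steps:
B = 1/53 ≈ 0.018868
N = -1055/53 (N = (15*(-4 + 1/53))/3 = (15*(-211/53))/3 = (⅓)*(-3165/53) = -1055/53 ≈ -19.906)
(2173 - 385)*(-3033 + N) = (2173 - 385)*(-3033 - 1055/53) = 1788*(-161804/53) = -289305552/53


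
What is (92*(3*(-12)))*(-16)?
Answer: 52992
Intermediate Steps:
(92*(3*(-12)))*(-16) = (92*(-36))*(-16) = -3312*(-16) = 52992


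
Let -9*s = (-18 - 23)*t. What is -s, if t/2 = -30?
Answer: 820/3 ≈ 273.33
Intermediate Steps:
t = -60 (t = 2*(-30) = -60)
s = -820/3 (s = -(-18 - 23)*(-60)/9 = -(-41)*(-60)/9 = -⅑*2460 = -820/3 ≈ -273.33)
-s = -1*(-820/3) = 820/3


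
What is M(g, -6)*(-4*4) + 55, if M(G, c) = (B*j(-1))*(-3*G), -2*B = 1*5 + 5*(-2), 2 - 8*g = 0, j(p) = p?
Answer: 25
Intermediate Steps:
g = 1/4 (g = 1/4 - 1/8*0 = 1/4 + 0 = 1/4 ≈ 0.25000)
B = 5/2 (B = -(1*5 + 5*(-2))/2 = -(5 - 10)/2 = -1/2*(-5) = 5/2 ≈ 2.5000)
M(G, c) = 15*G/2 (M(G, c) = ((5/2)*(-1))*(-3*G) = -(-15)*G/2 = 15*G/2)
M(g, -6)*(-4*4) + 55 = ((15/2)*(1/4))*(-4*4) + 55 = (15/8)*(-16) + 55 = -30 + 55 = 25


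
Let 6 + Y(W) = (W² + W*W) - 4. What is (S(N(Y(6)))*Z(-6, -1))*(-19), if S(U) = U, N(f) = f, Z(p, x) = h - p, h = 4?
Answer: -11780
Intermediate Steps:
Z(p, x) = 4 - p
Y(W) = -10 + 2*W² (Y(W) = -6 + ((W² + W*W) - 4) = -6 + ((W² + W²) - 4) = -6 + (2*W² - 4) = -6 + (-4 + 2*W²) = -10 + 2*W²)
(S(N(Y(6)))*Z(-6, -1))*(-19) = ((-10 + 2*6²)*(4 - 1*(-6)))*(-19) = ((-10 + 2*36)*(4 + 6))*(-19) = ((-10 + 72)*10)*(-19) = (62*10)*(-19) = 620*(-19) = -11780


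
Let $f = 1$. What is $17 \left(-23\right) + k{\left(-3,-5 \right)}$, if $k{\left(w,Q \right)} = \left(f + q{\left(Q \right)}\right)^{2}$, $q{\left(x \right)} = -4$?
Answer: $-382$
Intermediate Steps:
$k{\left(w,Q \right)} = 9$ ($k{\left(w,Q \right)} = \left(1 - 4\right)^{2} = \left(-3\right)^{2} = 9$)
$17 \left(-23\right) + k{\left(-3,-5 \right)} = 17 \left(-23\right) + 9 = -391 + 9 = -382$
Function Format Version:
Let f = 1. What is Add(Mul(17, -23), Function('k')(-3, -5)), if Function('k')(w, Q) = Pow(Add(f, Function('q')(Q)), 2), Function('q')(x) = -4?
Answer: -382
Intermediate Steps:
Function('k')(w, Q) = 9 (Function('k')(w, Q) = Pow(Add(1, -4), 2) = Pow(-3, 2) = 9)
Add(Mul(17, -23), Function('k')(-3, -5)) = Add(Mul(17, -23), 9) = Add(-391, 9) = -382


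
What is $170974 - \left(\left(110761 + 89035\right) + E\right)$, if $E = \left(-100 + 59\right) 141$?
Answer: $-23041$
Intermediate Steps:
$E = -5781$ ($E = \left(-41\right) 141 = -5781$)
$170974 - \left(\left(110761 + 89035\right) + E\right) = 170974 - \left(\left(110761 + 89035\right) - 5781\right) = 170974 - \left(199796 - 5781\right) = 170974 - 194015 = -23041$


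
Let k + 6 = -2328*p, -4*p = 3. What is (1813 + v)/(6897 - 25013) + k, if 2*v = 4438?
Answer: 1125636/647 ≈ 1739.8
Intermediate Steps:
p = -¾ (p = -¼*3 = -¾ ≈ -0.75000)
v = 2219 (v = (½)*4438 = 2219)
k = 1740 (k = -6 - 2328*(-¾) = -6 + 1746 = 1740)
(1813 + v)/(6897 - 25013) + k = (1813 + 2219)/(6897 - 25013) + 1740 = 4032/(-18116) + 1740 = 4032*(-1/18116) + 1740 = -144/647 + 1740 = 1125636/647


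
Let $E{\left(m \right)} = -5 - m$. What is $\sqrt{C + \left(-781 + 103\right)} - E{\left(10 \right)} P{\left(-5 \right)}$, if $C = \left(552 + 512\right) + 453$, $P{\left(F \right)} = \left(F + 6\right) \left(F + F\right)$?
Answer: $-150 + \sqrt{839} \approx -121.03$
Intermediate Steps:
$P{\left(F \right)} = 2 F \left(6 + F\right)$ ($P{\left(F \right)} = \left(6 + F\right) 2 F = 2 F \left(6 + F\right)$)
$C = 1517$ ($C = 1064 + 453 = 1517$)
$\sqrt{C + \left(-781 + 103\right)} - E{\left(10 \right)} P{\left(-5 \right)} = \sqrt{1517 + \left(-781 + 103\right)} - \left(-5 - 10\right) 2 \left(-5\right) \left(6 - 5\right) = \sqrt{1517 - 678} - \left(-5 - 10\right) 2 \left(-5\right) 1 = \sqrt{839} - \left(-15\right) \left(-10\right) = \sqrt{839} - 150 = -150 + \sqrt{839}$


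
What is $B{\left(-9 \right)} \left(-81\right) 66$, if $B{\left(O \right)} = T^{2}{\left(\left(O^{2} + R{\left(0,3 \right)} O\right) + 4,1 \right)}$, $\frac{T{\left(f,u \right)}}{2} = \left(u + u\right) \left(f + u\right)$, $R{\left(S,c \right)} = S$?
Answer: $-632624256$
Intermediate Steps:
$T{\left(f,u \right)} = 4 u \left(f + u\right)$ ($T{\left(f,u \right)} = 2 \left(u + u\right) \left(f + u\right) = 2 \cdot 2 u \left(f + u\right) = 4 u \left(f + u\right)$)
$B{\left(O \right)} = \left(20 + 4 O^{2}\right)^{2}$ ($B{\left(O \right)} = \left(4 \cdot 1 \left(\left(\left(O^{2} + 0 O\right) + 4\right) + 1\right)\right)^{2} = \left(4 \cdot 1 \left(\left(\left(O^{2} + 0\right) + 4\right) + 1\right)\right)^{2} = \left(4 \cdot 1 \left(\left(O^{2} + 4\right) + 1\right)\right)^{2} = \left(4 \cdot 1 \left(\left(4 + O^{2}\right) + 1\right)\right)^{2} = \left(4 \cdot 1 \left(5 + O^{2}\right)\right)^{2} = \left(20 + 4 O^{2}\right)^{2}$)
$B{\left(-9 \right)} \left(-81\right) 66 = 16 \left(5 + \left(-9\right)^{2}\right)^{2} \left(-81\right) 66 = 16 \left(5 + 81\right)^{2} \left(-81\right) 66 = 16 \cdot 86^{2} \left(-81\right) 66 = 16 \cdot 7396 \left(-81\right) 66 = 118336 \left(-81\right) 66 = \left(-9585216\right) 66 = -632624256$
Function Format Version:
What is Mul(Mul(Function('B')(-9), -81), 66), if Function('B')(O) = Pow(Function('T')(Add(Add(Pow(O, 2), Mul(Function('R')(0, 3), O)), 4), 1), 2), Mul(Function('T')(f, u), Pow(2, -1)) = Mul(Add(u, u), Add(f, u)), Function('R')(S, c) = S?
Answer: -632624256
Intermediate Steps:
Function('T')(f, u) = Mul(4, u, Add(f, u)) (Function('T')(f, u) = Mul(2, Mul(Add(u, u), Add(f, u))) = Mul(2, Mul(Mul(2, u), Add(f, u))) = Mul(2, Mul(2, u, Add(f, u))) = Mul(4, u, Add(f, u)))
Function('B')(O) = Pow(Add(20, Mul(4, Pow(O, 2))), 2) (Function('B')(O) = Pow(Mul(4, 1, Add(Add(Add(Pow(O, 2), Mul(0, O)), 4), 1)), 2) = Pow(Mul(4, 1, Add(Add(Add(Pow(O, 2), 0), 4), 1)), 2) = Pow(Mul(4, 1, Add(Add(Pow(O, 2), 4), 1)), 2) = Pow(Mul(4, 1, Add(Add(4, Pow(O, 2)), 1)), 2) = Pow(Mul(4, 1, Add(5, Pow(O, 2))), 2) = Pow(Add(20, Mul(4, Pow(O, 2))), 2))
Mul(Mul(Function('B')(-9), -81), 66) = Mul(Mul(Mul(16, Pow(Add(5, Pow(-9, 2)), 2)), -81), 66) = Mul(Mul(Mul(16, Pow(Add(5, 81), 2)), -81), 66) = Mul(Mul(Mul(16, Pow(86, 2)), -81), 66) = Mul(Mul(Mul(16, 7396), -81), 66) = Mul(Mul(118336, -81), 66) = Mul(-9585216, 66) = -632624256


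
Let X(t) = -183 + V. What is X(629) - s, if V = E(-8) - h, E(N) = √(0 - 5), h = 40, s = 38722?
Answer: -38945 + I*√5 ≈ -38945.0 + 2.2361*I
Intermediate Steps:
E(N) = I*√5 (E(N) = √(-5) = I*√5)
V = -40 + I*√5 (V = I*√5 - 1*40 = I*√5 - 40 = -40 + I*√5 ≈ -40.0 + 2.2361*I)
X(t) = -223 + I*√5 (X(t) = -183 + (-40 + I*√5) = -223 + I*√5)
X(629) - s = (-223 + I*√5) - 1*38722 = (-223 + I*√5) - 38722 = -38945 + I*√5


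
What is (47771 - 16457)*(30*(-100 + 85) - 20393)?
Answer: -652677702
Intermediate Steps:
(47771 - 16457)*(30*(-100 + 85) - 20393) = 31314*(30*(-15) - 20393) = 31314*(-450 - 20393) = 31314*(-20843) = -652677702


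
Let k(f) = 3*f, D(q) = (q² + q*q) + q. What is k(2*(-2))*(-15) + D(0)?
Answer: 180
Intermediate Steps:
D(q) = q + 2*q² (D(q) = (q² + q²) + q = 2*q² + q = q + 2*q²)
k(2*(-2))*(-15) + D(0) = (3*(2*(-2)))*(-15) + 0*(1 + 2*0) = (3*(-4))*(-15) + 0*(1 + 0) = -12*(-15) + 0*1 = 180 + 0 = 180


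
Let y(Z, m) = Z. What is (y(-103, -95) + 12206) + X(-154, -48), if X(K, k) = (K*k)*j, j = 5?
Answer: 49063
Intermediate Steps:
X(K, k) = 5*K*k (X(K, k) = (K*k)*5 = 5*K*k)
(y(-103, -95) + 12206) + X(-154, -48) = (-103 + 12206) + 5*(-154)*(-48) = 12103 + 36960 = 49063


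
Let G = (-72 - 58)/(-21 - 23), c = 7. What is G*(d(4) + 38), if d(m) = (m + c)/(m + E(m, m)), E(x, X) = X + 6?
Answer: 35295/308 ≈ 114.59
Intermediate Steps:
E(x, X) = 6 + X
d(m) = (7 + m)/(6 + 2*m) (d(m) = (m + 7)/(m + (6 + m)) = (7 + m)/(6 + 2*m))
G = 65/22 (G = -130/(-44) = -130*(-1/44) = 65/22 ≈ 2.9545)
G*(d(4) + 38) = 65*((7 + 4)/(2*(3 + 4)) + 38)/22 = 65*((½)*11/7 + 38)/22 = 65*((½)*(⅐)*11 + 38)/22 = 65*(11/14 + 38)/22 = (65/22)*(543/14) = 35295/308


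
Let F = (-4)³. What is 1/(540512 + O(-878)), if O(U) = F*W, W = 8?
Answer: 1/540000 ≈ 1.8519e-6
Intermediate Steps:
F = -64
O(U) = -512 (O(U) = -64*8 = -512)
1/(540512 + O(-878)) = 1/(540512 - 512) = 1/540000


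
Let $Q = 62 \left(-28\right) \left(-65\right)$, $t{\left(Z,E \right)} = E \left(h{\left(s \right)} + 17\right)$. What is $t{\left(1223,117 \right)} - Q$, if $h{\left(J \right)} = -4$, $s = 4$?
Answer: $-111319$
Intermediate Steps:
$t{\left(Z,E \right)} = 13 E$ ($t{\left(Z,E \right)} = E \left(-4 + 17\right) = E 13 = 13 E$)
$Q = 112840$ ($Q = \left(-1736\right) \left(-65\right) = 112840$)
$t{\left(1223,117 \right)} - Q = 13 \cdot 117 - 112840 = 1521 - 112840 = -111319$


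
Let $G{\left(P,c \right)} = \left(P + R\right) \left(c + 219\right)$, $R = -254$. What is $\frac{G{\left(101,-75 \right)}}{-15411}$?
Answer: $\frac{7344}{5137} \approx 1.4296$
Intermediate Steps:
$G{\left(P,c \right)} = \left(-254 + P\right) \left(219 + c\right)$ ($G{\left(P,c \right)} = \left(P - 254\right) \left(c + 219\right) = \left(-254 + P\right) \left(219 + c\right)$)
$\frac{G{\left(101,-75 \right)}}{-15411} = \frac{-55626 - -19050 + 219 \cdot 101 + 101 \left(-75\right)}{-15411} = \left(-55626 + 19050 + 22119 - 7575\right) \left(- \frac{1}{15411}\right) = \left(-22032\right) \left(- \frac{1}{15411}\right) = \frac{7344}{5137}$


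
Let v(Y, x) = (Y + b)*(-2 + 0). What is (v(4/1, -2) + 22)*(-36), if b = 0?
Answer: -504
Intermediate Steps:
v(Y, x) = -2*Y (v(Y, x) = (Y + 0)*(-2 + 0) = Y*(-2) = -2*Y)
(v(4/1, -2) + 22)*(-36) = (-8/1 + 22)*(-36) = (-8 + 22)*(-36) = 14*(-36) = -504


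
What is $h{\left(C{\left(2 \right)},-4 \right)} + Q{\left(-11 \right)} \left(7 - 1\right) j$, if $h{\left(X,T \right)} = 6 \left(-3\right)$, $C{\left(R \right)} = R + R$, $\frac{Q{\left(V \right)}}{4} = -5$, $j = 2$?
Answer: $-258$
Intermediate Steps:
$Q{\left(V \right)} = -20$ ($Q{\left(V \right)} = 4 \left(-5\right) = -20$)
$C{\left(R \right)} = 2 R$
$h{\left(X,T \right)} = -18$
$h{\left(C{\left(2 \right)},-4 \right)} + Q{\left(-11 \right)} \left(7 - 1\right) j = -18 - 20 \left(7 - 1\right) 2 = -18 - 20 \cdot 6 \cdot 2 = -18 - 240 = -258$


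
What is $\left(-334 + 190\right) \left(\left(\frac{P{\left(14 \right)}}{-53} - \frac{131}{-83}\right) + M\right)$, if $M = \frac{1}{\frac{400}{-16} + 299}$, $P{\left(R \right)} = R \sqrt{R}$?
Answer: $- \frac{2590344}{11371} + \frac{2016 \sqrt{14}}{53} \approx -85.479$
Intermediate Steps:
$P{\left(R \right)} = R^{\frac{3}{2}}$
$M = \frac{1}{274}$ ($M = \frac{1}{400 \left(- \frac{1}{16}\right) + 299} = \frac{1}{-25 + 299} = \frac{1}{274} \approx 0.0036496$)
$\left(-334 + 190\right) \left(\left(\frac{P{\left(14 \right)}}{-53} - \frac{131}{-83}\right) + M\right) = \left(-334 + 190\right) \left(\left(\frac{14^{\frac{3}{2}}}{-53} - \frac{131}{-83}\right) + \frac{1}{274}\right) = - 144 \left(\left(14 \sqrt{14} \left(- \frac{1}{53}\right) - - \frac{131}{83}\right) + \frac{1}{274}\right) = - 144 \left(\left(- \frac{14 \sqrt{14}}{53} + \frac{131}{83}\right) + \frac{1}{274}\right) = - 144 \left(\left(\frac{131}{83} - \frac{14 \sqrt{14}}{53}\right) + \frac{1}{274}\right) = - 144 \left(\frac{35977}{22742} - \frac{14 \sqrt{14}}{53}\right) = - \frac{2590344}{11371} + \frac{2016 \sqrt{14}}{53}$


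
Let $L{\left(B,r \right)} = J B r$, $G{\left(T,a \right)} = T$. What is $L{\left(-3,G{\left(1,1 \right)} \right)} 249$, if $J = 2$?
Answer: $-1494$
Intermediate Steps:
$L{\left(B,r \right)} = 2 B r$
$L{\left(-3,G{\left(1,1 \right)} \right)} 249 = 2 \left(-3\right) 1 \cdot 249 = \left(-6\right) 249 = -1494$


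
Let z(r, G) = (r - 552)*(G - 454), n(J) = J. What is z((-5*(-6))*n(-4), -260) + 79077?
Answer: 558885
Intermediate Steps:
z(r, G) = (-552 + r)*(-454 + G)
z((-5*(-6))*n(-4), -260) + 79077 = (250608 - 552*(-260) - 454*(-5*(-6))*(-4) - 260*(-5*(-6))*(-4)) + 79077 = (250608 + 143520 - 13620*(-4) - 7800*(-4)) + 79077 = (250608 + 143520 - 454*(-120) - 260*(-120)) + 79077 = (250608 + 143520 + 54480 + 31200) + 79077 = 479808 + 79077 = 558885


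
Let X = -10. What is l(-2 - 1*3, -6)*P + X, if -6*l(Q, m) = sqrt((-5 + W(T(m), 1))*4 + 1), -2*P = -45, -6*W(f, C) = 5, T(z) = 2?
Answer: -10 - 5*I*sqrt(201)/4 ≈ -10.0 - 17.722*I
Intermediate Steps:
W(f, C) = -5/6 (W(f, C) = -1/6*5 = -5/6)
P = 45/2 (P = -1/2*(-45) = 45/2 ≈ 22.500)
l(Q, m) = -I*sqrt(201)/18 (l(Q, m) = -sqrt((-5 - 5/6)*4 + 1)/6 = -sqrt(-35/6*4 + 1)/6 = -sqrt(-70/3 + 1)/6 = -I*sqrt(201)/18)
l(-2 - 1*3, -6)*P + X = -I*sqrt(201)/18*(45/2) - 10 = -5*I*sqrt(201)/4 - 10 = -10 - 5*I*sqrt(201)/4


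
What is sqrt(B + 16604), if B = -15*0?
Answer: 2*sqrt(4151) ≈ 128.86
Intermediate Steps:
B = 0
sqrt(B + 16604) = sqrt(0 + 16604) = sqrt(16604) = 2*sqrt(4151)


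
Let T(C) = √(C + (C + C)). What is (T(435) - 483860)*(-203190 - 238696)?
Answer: 213810959960 - 1325658*√145 ≈ 2.1379e+11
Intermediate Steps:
T(C) = √3*√C (T(C) = √(C + 2*C) = √(3*C) = √3*√C)
(T(435) - 483860)*(-203190 - 238696) = (√3*√435 - 483860)*(-203190 - 238696) = (3*√145 - 483860)*(-441886) = (-483860 + 3*√145)*(-441886) = 213810959960 - 1325658*√145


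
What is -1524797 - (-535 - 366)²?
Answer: -2336598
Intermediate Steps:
-1524797 - (-535 - 366)² = -1524797 - 1*(-901)² = -1524797 - 1*811801 = -1524797 - 811801 = -2336598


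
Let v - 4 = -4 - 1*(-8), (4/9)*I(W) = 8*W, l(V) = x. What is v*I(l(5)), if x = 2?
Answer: 288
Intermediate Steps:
l(V) = 2
I(W) = 18*W (I(W) = 9*(8*W)/4 = 18*W)
v = 8 (v = 4 + (-4 - 1*(-8)) = 4 + (-4 + 8) = 4 + 4 = 8)
v*I(l(5)) = 8*(18*2) = 8*36 = 288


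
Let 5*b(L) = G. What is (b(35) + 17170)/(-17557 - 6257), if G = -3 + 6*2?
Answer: -85859/119070 ≈ -0.72108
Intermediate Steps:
G = 9 (G = -3 + 12 = 9)
b(L) = 9/5 (b(L) = (⅕)*9 = 9/5)
(b(35) + 17170)/(-17557 - 6257) = (9/5 + 17170)/(-17557 - 6257) = (85859/5)/(-23814) = (85859/5)*(-1/23814) = -85859/119070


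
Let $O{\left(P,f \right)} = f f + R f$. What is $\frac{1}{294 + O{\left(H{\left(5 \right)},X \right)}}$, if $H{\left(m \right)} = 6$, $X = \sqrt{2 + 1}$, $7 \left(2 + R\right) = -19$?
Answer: $\frac{49}{14542} + \frac{7 \sqrt{3}}{130878} \approx 0.0034622$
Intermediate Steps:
$R = - \frac{33}{7}$ ($R = -2 + \frac{1}{7} \left(-19\right) = -2 - \frac{19}{7} = - \frac{33}{7} \approx -4.7143$)
$X = \sqrt{3} \approx 1.732$
$O{\left(P,f \right)} = f^{2} - \frac{33 f}{7}$ ($O{\left(P,f \right)} = f f - \frac{33 f}{7} = f^{2} - \frac{33 f}{7}$)
$\frac{1}{294 + O{\left(H{\left(5 \right)},X \right)}} = \frac{1}{294 + \frac{\sqrt{3} \left(-33 + 7 \sqrt{3}\right)}{7}}$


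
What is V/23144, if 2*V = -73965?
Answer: -73965/46288 ≈ -1.5979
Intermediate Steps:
V = -73965/2 (V = (½)*(-73965) = -73965/2 ≈ -36983.)
V/23144 = -73965/2/23144 = -73965/2*1/23144 = -73965/46288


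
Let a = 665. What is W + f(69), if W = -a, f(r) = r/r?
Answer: -664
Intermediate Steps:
f(r) = 1
W = -665 (W = -1*665 = -665)
W + f(69) = -665 + 1 = -664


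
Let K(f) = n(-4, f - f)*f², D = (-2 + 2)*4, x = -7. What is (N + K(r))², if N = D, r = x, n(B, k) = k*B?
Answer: 0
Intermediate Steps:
n(B, k) = B*k
r = -7
D = 0 (D = 0*4 = 0)
N = 0
K(f) = 0 (K(f) = (-4*(f - f))*f² = (-4*0)*f² = 0*f² = 0)
(N + K(r))² = (0 + 0)² = 0² = 0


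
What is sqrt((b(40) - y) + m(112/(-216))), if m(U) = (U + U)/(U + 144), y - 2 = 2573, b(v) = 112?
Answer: I*sqrt(9241126765)/1937 ≈ 49.629*I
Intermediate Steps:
y = 2575 (y = 2 + 2573 = 2575)
m(U) = 2*U/(144 + U) (m(U) = (2*U)/(144 + U) = 2*U/(144 + U))
sqrt((b(40) - y) + m(112/(-216))) = sqrt((112 - 1*2575) + 2*(112/(-216))/(144 + 112/(-216))) = sqrt((112 - 2575) + 2*(112*(-1/216))/(144 + 112*(-1/216))) = sqrt(-2463 + 2*(-14/27)/(144 - 14/27)) = sqrt(-2463 + 2*(-14/27)/(3874/27)) = sqrt(-2463 + 2*(-14/27)*(27/3874)) = sqrt(-2463 - 14/1937) = sqrt(-4770845/1937) = I*sqrt(9241126765)/1937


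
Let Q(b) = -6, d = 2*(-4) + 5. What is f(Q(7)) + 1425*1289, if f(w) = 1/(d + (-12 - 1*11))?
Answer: 47757449/26 ≈ 1.8368e+6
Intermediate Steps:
d = -3 (d = -8 + 5 = -3)
f(w) = -1/26 (f(w) = 1/(-3 + (-12 - 1*11)) = 1/(-3 + (-12 - 11)) = 1/(-3 - 23) = 1/(-26) = -1/26)
f(Q(7)) + 1425*1289 = -1/26 + 1425*1289 = -1/26 + 1836825 = 47757449/26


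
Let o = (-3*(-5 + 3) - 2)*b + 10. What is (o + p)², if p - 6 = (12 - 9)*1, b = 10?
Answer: 3481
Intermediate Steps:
o = 50 (o = (-3*(-5 + 3) - 2)*10 + 10 = (-3*(-2) - 2)*10 + 10 = (6 - 2)*10 + 10 = 4*10 + 10 = 40 + 10 = 50)
p = 9 (p = 6 + (12 - 9)*1 = 6 + 3*1 = 6 + 3 = 9)
(o + p)² = (50 + 9)² = 59² = 3481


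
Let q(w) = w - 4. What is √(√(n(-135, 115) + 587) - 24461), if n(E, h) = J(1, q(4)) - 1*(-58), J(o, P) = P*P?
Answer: √(-24461 + √645) ≈ 156.32*I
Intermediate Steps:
q(w) = -4 + w
J(o, P) = P²
n(E, h) = 58 (n(E, h) = (-4 + 4)² - 1*(-58) = 0² + 58 = 0 + 58 = 58)
√(√(n(-135, 115) + 587) - 24461) = √(√(58 + 587) - 24461) = √(√645 - 24461) = √(-24461 + √645)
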